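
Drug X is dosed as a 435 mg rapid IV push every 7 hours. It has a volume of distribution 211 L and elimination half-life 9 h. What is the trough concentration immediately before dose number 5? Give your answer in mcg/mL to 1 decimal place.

f = (1/2)^(τ/t½) = (1/2)^(7/9) ≈ 0.5833.
C₀ = D/Vd = 435/211 ≈ 2.062 mcg/mL.
Before the 5th dose, 4 doses have been given. Superposition: Cmin = C₀·(f + f² + … + f^4).
≈ 2.062 × (0.5833 + 0.3402 + 0.1985 + 0.1158) ≈ 2.062 × 1.2378 ≈ 2.552 mcg/mL.

2.6 mcg/mL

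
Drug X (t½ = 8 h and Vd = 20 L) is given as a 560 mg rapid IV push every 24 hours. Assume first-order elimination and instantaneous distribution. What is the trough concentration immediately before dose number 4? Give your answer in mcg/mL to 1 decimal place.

f = (1/2)^(τ/t½) = (1/2)^(24/8) ≈ 0.1250.
C₀ = D/Vd = 560/20 ≈ 28.000 mcg/mL.
Before the 4th dose, 3 doses have been given. Superposition: Cmin = C₀·(f + f² + … + f^3).
≈ 28.000 × (0.1250 + 0.0156 + 0.0020) ≈ 28.000 × 0.1426 ≈ 3.993 mcg/mL.

4.0 mcg/mL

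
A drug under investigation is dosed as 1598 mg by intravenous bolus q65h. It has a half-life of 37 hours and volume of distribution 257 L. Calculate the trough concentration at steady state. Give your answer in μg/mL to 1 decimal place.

2.6 μg/mL

Over one 65-h interval, 65/37 ≈ 1.7568 half-lives elapse, leaving f ≈ 0.2959 of each dose.
At steady state, accumulation factor R = 1/(1 − e^(−kτ)) ≈ 1.4203.
Single-dose peak C₀ = D/Vd = 1598/257 ≈ 6.218 μg/mL.
Steady-state peak Cmax,ss = C₀·R ≈ 6.218 × 1.4203 ≈ 8.831 μg/mL.
One interval later, Cmin,ss = Cmax,ss·e^(−kτ) ≈ 8.831 × 0.2959 ≈ 2.613 μg/mL.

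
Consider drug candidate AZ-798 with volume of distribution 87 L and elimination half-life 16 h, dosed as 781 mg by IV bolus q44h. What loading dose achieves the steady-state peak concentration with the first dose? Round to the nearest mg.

f = (1/2)^(44/16) ≈ 0.148651; accumulation ratio R = 1/(1−f) ≈ 1.17461.
Loading dose to hit Cmax,ss on first dose: D_load = D_maint·R ≈ 781 × 1.17461 ≈ 917.37 mg.

917 mg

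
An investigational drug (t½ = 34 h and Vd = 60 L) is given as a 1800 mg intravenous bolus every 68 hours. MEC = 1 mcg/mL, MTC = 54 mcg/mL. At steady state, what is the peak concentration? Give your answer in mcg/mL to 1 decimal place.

The dosing interval is 2 half-lives, so f = 2^(−2) = 0.25.
At steady state, R = 1/(1 − 0.25) = 4/3.
Single-dose peak C₀ = D/Vd = 1800/60 = 30 mcg/mL.
Steady-state peak Cmax,ss = C₀·R = 30 × 4/3 ≈ 40.000 mcg/mL.
Peak 40.0 mcg/mL vs MTC 54 mcg/mL: below toxic threshold.

40.0 mcg/mL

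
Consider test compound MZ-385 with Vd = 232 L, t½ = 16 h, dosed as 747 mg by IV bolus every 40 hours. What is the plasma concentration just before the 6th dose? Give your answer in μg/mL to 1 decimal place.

f = (1/2)^(τ/t½) = (1/2)^(40/16) ≈ 0.1768.
C₀ = D/Vd = 747/232 ≈ 3.220 μg/mL.
Before the 6th dose, 5 doses have been given. Superposition: Cmin = C₀·(f + f² + … + f^5).
≈ 3.220 × (0.1768 + 0.0313 + 0.0055 + 0.0010 + 0.0002) ≈ 3.220 × 0.2148 ≈ 0.692 μg/mL.

0.7 μg/mL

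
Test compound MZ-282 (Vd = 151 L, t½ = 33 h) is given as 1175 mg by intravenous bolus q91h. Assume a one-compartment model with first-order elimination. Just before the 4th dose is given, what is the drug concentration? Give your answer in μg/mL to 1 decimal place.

1.3 μg/mL

f = (1/2)^(τ/t½) = (1/2)^(91/33) ≈ 0.1479.
C₀ = D/Vd = 1175/151 ≈ 7.781 μg/mL.
Before the 4th dose, 3 doses have been given. Superposition: Cmin = C₀·(f + f² + … + f^3).
≈ 7.781 × (0.1479 + 0.0219 + 0.0032) ≈ 7.781 × 0.1730 ≈ 1.346 μg/mL.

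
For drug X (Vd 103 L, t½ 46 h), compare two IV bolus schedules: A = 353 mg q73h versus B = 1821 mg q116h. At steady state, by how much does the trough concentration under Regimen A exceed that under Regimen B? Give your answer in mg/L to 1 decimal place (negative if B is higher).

-2.0 mg/L

Regimen A: f = (1/2)^(73/46) ≈ 0.3329; Cmin,ss = (353/103)·f/(1−f) ≈ 1.710 mg/L.
Regimen B: f = (1/2)^(116/46) ≈ 0.1741; Cmin,ss = (1821/103)·f/(1−f) ≈ 3.727 mg/L.
Difference ≈ 1.710 − 3.727 ≈ -2.017 mg/L.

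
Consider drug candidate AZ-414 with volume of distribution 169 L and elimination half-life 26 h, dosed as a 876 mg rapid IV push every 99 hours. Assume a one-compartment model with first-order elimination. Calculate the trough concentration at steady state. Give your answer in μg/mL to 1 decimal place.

0.4 μg/mL

k = ln2/t½ = ln2/26 ≈ 0.026660 h⁻¹; fraction remaining f = e^(−kτ) = e^(−0.026660×99) ≈ 0.0714.
Single-dose peak C₀ = D/Vd = 876/169 ≈ 5.183 μg/mL.
Steady-state trough Cmin,ss = C₀·f/(1−f) ≈ 5.183 × 0.0714/0.9286 ≈ 0.399 μg/mL.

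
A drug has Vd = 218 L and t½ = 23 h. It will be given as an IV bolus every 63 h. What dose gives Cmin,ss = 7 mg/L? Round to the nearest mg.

8663 mg

τ/t½ = 63/23 ≈ 2.7391, so f = (1/2)^(63/23) ≈ 0.149775.
Cmin,ss = (D/Vd)·f/(1−f), so D = Cmin,ss·Vd·(1−f)/f.
D = 7 × 218 × (1−f)/f ≈ 7 × 218 × 5.67668 ≈ 8662.61 mg.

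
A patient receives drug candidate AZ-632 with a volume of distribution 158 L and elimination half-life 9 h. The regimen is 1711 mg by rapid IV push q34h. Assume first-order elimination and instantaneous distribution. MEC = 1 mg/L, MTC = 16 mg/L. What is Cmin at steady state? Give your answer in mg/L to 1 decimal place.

0.9 mg/L

k = ln2/t½ = ln2/9 ≈ 0.077016 h⁻¹; fraction remaining f = e^(−kτ) = e^(−0.077016×34) ≈ 0.0729.
At steady state, accumulation factor R = 1/(1 − e^(−kτ)) ≈ 1.0786.
Each bolus raises the concentration by D/Vd = 1711/158 ≈ 10.829 mg/L.
Cmax,ss = C₀/(1 − f) ≈ 10.829/0.9271 ≈ 11.681 mg/L.
One interval later, Cmin,ss = Cmax,ss·e^(−kτ) ≈ 11.681 × 0.0729 ≈ 0.852 mg/L.
Trough 0.9 mg/L vs MEC 1 mg/L: subtherapeutic.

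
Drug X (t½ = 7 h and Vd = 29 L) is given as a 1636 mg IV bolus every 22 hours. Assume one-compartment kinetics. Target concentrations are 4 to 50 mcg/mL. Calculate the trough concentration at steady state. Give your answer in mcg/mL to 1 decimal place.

7.2 mcg/mL

Over one 22-h interval, 22/7 ≈ 3.1429 half-lives elapse, leaving f ≈ 0.1132 of each dose.
Single-dose peak C₀ = D/Vd = 1636/29 ≈ 56.414 mcg/mL.
Steady-state trough Cmin,ss = C₀·f/(1−f) ≈ 56.414 × 0.1132/0.8868 ≈ 7.201 mcg/mL.
Trough 7.2 mcg/mL vs MEC 4 mcg/mL: adequate.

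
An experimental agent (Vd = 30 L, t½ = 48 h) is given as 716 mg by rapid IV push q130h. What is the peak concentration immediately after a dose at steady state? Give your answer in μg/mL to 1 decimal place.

τ/t½ = 130/48 ≈ 2.7083, so fraction remaining f = (1/2)^(130/48) ≈ 0.1530.
At steady state, accumulation factor R = 1/(1 − e^(−kτ)) ≈ 1.1806.
Each bolus raises the concentration by D/Vd = 716/30 ≈ 23.867 μg/mL.
Cmax,ss = C₀/(1 − f) ≈ 23.867/0.8470 ≈ 28.178 μg/mL.

28.2 μg/mL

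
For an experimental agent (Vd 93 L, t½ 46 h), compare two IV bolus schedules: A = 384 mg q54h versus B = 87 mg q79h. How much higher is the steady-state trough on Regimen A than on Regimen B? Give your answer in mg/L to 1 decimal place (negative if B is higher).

Regimen A: f = (1/2)^(54/46) ≈ 0.4432; Cmin,ss = (384/93)·f/(1−f) ≈ 3.287 mg/L.
Regimen B: f = (1/2)^(79/46) ≈ 0.3041; Cmin,ss = (87/93)·f/(1−f) ≈ 0.409 mg/L.
Difference ≈ 3.287 − 0.409 ≈ 2.878 mg/L.

2.9 mg/L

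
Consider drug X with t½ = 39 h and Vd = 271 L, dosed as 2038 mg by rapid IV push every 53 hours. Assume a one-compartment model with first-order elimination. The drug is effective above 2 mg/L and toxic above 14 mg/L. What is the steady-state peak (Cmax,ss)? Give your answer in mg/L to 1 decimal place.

12.3 mg/L

k = ln2/t½ = ln2/39 ≈ 0.017773 h⁻¹; fraction remaining f = e^(−kτ) = e^(−0.017773×53) ≈ 0.3899.
Accumulation ratio R = 1/(1 − f) ≈ 1/0.6101 ≈ 1.6391.
Single-dose peak C₀ = D/Vd = 2038/271 ≈ 7.520 mg/L.
Steady-state peak Cmax,ss = C₀·R ≈ 7.520 × 1.6391 ≈ 12.326 mg/L.
Peak 12.3 mg/L vs MTC 14 mg/L: below toxic threshold.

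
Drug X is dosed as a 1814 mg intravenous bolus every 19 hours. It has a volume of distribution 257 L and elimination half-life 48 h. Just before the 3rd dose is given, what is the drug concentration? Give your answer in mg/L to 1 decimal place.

9.4 mg/L

f = (1/2)^(τ/t½) = (1/2)^(19/48) ≈ 0.7601.
C₀ = D/Vd = 1814/257 ≈ 7.058 mg/L.
Before the 3rd dose, 2 doses have been given. Superposition: Cmin = C₀·(f + f²).
≈ 7.058 × (0.7601 + 0.5778) ≈ 7.058 × 1.3379 ≈ 9.443 mg/L.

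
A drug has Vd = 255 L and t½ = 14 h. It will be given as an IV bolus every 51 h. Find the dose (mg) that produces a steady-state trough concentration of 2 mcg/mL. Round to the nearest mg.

τ/t½ = 51/14 ≈ 3.6429, so f = (1/2)^(51/14) ≈ 0.080055.
Cmin,ss = (D/Vd)·f/(1−f), so D = Cmin,ss·Vd·(1−f)/f.
D = 2 × 255 × (1−f)/f ≈ 2 × 255 × 11.49141 ≈ 5860.62 mg.

5861 mg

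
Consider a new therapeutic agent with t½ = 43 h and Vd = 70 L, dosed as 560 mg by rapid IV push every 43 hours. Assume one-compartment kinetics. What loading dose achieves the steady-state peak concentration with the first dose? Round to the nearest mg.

1120 mg

f = (1/2)^(43/43) ≈ 0.500000; accumulation ratio R = 1/(1−f) ≈ 2.00000.
Loading dose to hit Cmax,ss on first dose: D_load = D_maint·R ≈ 560 × 2.00000 ≈ 1120.00 mg.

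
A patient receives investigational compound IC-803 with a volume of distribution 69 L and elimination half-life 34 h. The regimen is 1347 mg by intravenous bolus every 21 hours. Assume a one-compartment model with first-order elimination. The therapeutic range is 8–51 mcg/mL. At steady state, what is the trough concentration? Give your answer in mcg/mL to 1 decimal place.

36.5 mcg/mL

Over one 21-h interval, 21/34 ≈ 0.61765 half-lives elapse, leaving f ≈ 0.6517 of each dose.
At steady state, accumulation factor R = 1/(1 − e^(−kτ)) ≈ 2.8711.
Each bolus raises the concentration by D/Vd = 1347/69 ≈ 19.522 mcg/mL.
Cmax,ss = C₀/(1 − f) ≈ 19.522/0.3483 ≈ 56.049 mcg/mL.
Steady-state trough Cmin,ss = Cmax,ss·f ≈ 56.049 × 0.6517 ≈ 36.527 mcg/mL.
Trough 36.5 mcg/mL vs MEC 8 mcg/mL: adequate.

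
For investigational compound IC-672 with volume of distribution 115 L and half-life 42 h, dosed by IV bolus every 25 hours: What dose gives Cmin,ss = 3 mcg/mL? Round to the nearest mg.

176 mg

τ/t½ = 25/42 ≈ 0.59524, so f = (1/2)^(25/42) ≈ 0.661935.
Cmin,ss = (D/Vd)·f/(1−f), so D = Cmin,ss·Vd·(1−f)/f.
D = 3 × 115 × (1−f)/f ≈ 3 × 115 × 0.51072 ≈ 176.20 mg.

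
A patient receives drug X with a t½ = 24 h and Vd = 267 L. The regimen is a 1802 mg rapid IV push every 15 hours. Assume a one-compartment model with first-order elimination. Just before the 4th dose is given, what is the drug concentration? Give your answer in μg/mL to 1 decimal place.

f = (1/2)^(τ/t½) = (1/2)^(15/24) ≈ 0.6484.
C₀ = D/Vd = 1802/267 ≈ 6.749 μg/mL.
Before the 4th dose, 3 doses have been given. Superposition: Cmin = C₀·(f + f² + … + f^3).
≈ 6.749 × (0.6484 + 0.4204 + 0.2726) ≈ 6.749 × 1.3414 ≈ 9.053 μg/mL.

9.1 μg/mL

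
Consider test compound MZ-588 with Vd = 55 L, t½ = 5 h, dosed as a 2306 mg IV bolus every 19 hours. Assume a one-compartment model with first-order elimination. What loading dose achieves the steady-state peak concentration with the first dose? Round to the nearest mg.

2484 mg

f = (1/2)^(19/5) ≈ 0.071794; accumulation ratio R = 1/(1−f) ≈ 1.07735.
Loading dose to hit Cmax,ss on first dose: D_load = D_maint·R ≈ 2306 × 1.07735 ≈ 2484.37 mg.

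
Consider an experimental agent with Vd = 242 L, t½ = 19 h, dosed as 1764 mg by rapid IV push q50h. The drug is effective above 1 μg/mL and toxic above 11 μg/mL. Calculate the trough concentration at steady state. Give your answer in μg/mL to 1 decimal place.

τ/t½ = 50/19 ≈ 2.6316, so fraction remaining f = (1/2)^(50/19) ≈ 0.1614.
Accumulation ratio R = 1/(1 − f) ≈ 1/0.8386 ≈ 1.1925.
Each bolus raises the concentration by D/Vd = 1764/242 ≈ 7.289 μg/mL.
Steady-state peak Cmax,ss = C₀·R ≈ 7.289 × 1.1925 ≈ 8.692 μg/mL.
Steady-state trough Cmin,ss = Cmax,ss·f ≈ 8.692 × 0.1614 ≈ 1.403 μg/mL.
Trough 1.4 μg/mL vs MEC 1 μg/mL: adequate.

1.4 μg/mL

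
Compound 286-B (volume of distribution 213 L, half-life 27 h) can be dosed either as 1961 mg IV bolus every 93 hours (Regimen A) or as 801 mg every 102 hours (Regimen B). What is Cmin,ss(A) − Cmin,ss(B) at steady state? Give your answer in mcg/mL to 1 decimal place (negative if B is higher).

0.6 mcg/mL

Regimen A: f = (1/2)^(93/27) ≈ 0.0919; Cmin,ss = (1961/213)·f/(1−f) ≈ 0.932 mcg/mL.
Regimen B: f = (1/2)^(102/27) ≈ 0.0729; Cmin,ss = (801/213)·f/(1−f) ≈ 0.296 mcg/mL.
Difference ≈ 0.932 − 0.296 ≈ 0.636 mcg/mL.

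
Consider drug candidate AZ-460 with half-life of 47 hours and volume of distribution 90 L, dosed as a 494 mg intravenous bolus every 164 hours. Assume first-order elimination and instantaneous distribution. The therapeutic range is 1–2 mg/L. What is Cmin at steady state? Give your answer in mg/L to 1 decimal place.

Over one 164-h interval, 164/47 ≈ 3.4894 half-lives elapse, leaving f ≈ 0.0890 of each dose.
Accumulation ratio R = 1/(1 − f) ≈ 1/0.9110 ≈ 1.0977.
Single-dose peak C₀ = D/Vd = 494/90 ≈ 5.489 mg/L.
Cmax,ss = C₀/(1 − f) ≈ 5.489/0.9110 ≈ 6.025 mg/L.
One interval later, Cmin,ss = Cmax,ss·e^(−kτ) ≈ 6.025 × 0.0890 ≈ 0.536 mg/L.
Trough 0.5 mg/L vs MEC 1 mg/L: subtherapeutic.

0.5 mg/L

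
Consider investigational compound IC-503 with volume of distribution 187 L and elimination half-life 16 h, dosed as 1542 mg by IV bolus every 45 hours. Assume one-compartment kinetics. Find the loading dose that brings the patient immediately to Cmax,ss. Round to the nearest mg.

f = (1/2)^(45/16) ≈ 0.142349; accumulation ratio R = 1/(1−f) ≈ 1.16598.
Loading dose to hit Cmax,ss on first dose: D_load = D_maint·R ≈ 1542 × 1.16598 ≈ 1797.94 mg.

1798 mg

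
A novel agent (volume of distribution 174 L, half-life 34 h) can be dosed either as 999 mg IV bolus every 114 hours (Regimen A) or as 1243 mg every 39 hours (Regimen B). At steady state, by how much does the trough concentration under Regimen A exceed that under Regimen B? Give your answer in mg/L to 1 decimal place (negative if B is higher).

-5.3 mg/L

Regimen A: f = (1/2)^(114/34) ≈ 0.0979; Cmin,ss = (999/174)·f/(1−f) ≈ 0.623 mg/L.
Regimen B: f = (1/2)^(39/34) ≈ 0.4515; Cmin,ss = (1243/174)·f/(1−f) ≈ 5.880 mg/L.
Difference ≈ 0.623 − 5.880 ≈ -5.257 mg/L.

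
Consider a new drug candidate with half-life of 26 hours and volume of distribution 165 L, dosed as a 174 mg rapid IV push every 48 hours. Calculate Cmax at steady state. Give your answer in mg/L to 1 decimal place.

Over one 48-h interval, 48/26 ≈ 1.8462 half-lives elapse, leaving f ≈ 0.2781 of each dose.
Accumulation ratio R = 1/(1 − f) ≈ 1/0.7219 ≈ 1.3852.
Single-dose peak C₀ = D/Vd = 174/165 ≈ 1.055 mg/L.
Steady-state peak Cmax,ss = C₀·R ≈ 1.055 × 1.3852 ≈ 1.461 mg/L.

1.5 mg/L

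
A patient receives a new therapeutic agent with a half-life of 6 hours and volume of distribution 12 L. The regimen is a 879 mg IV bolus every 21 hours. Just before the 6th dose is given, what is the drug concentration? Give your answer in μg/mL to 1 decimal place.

f = (1/2)^(τ/t½) = (1/2)^(21/6) ≈ 0.0884.
C₀ = D/Vd = 879/12 ≈ 73.250 μg/mL.
Before the 6th dose, 5 doses have been given. Superposition: Cmin = C₀·(f + f² + … + f^5).
≈ 73.250 × (0.0884 + 0.0078 + 0.0007 + 0.0001 + 0.0000) ≈ 73.250 × 0.0970 ≈ 7.105 μg/mL.

7.1 μg/mL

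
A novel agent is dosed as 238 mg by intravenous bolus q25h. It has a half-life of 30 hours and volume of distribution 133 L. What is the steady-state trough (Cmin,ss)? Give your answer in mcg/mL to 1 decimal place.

Over one 25-h interval, 25/30 ≈ 0.83333 half-lives elapse, leaving f ≈ 0.5612 of each dose.
Single-dose peak C₀ = D/Vd = 238/133 ≈ 1.789 mcg/mL.
Steady-state trough Cmin,ss = C₀·f/(1−f) ≈ 1.789 × 0.5612/0.4388 ≈ 2.288 mcg/mL.

2.3 mcg/mL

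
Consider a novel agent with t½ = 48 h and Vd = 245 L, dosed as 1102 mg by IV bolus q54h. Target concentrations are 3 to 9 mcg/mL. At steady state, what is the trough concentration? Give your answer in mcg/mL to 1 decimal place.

τ/t½ = 54/48 ≈ 1.125, so fraction remaining f = (1/2)^(54/48) ≈ 0.4585.
Single-dose peak C₀ = D/Vd = 1102/245 ≈ 4.498 mcg/mL.
Steady-state trough Cmin,ss = C₀·f/(1−f) ≈ 4.498 × 0.4585/0.5415 ≈ 3.809 mcg/mL.
Trough 3.8 mcg/mL vs MEC 3 mcg/mL: adequate.

3.8 mcg/mL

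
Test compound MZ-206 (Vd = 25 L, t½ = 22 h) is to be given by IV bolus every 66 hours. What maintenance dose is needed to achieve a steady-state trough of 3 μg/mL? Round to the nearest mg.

τ/t½ = 66/22 ≈ 3, so f = (1/2)^(66/22) ≈ 0.125000.
Cmin,ss = (D/Vd)·f/(1−f), so D = Cmin,ss·Vd·(1−f)/f.
D = 3 × 25 × (1−f)/f ≈ 3 × 25 × 7.00000 ≈ 525.00 mg.

525 mg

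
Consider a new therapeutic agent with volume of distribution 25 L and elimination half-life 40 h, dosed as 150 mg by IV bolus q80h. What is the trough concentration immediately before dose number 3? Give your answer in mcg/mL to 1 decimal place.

1.9 mcg/mL

f = (1/2)^(τ/t½) = (1/2)^(80/40) ≈ 0.2500.
C₀ = D/Vd = 150/25 ≈ 6.000 mcg/mL.
Before the 3rd dose, 2 doses have been given. Superposition: Cmin = C₀·(f + f²).
≈ 6.000 × (0.2500 + 0.0625) ≈ 6.000 × 0.3125 ≈ 1.875 mcg/mL.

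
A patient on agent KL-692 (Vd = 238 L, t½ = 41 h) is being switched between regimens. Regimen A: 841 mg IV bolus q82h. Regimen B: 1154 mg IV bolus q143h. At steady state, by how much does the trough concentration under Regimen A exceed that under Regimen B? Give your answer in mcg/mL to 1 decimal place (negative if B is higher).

Regimen A: f = (1/2)^(82/41) ≈ 0.2500; Cmin,ss = (841/238)·f/(1−f) ≈ 1.178 mcg/mL.
Regimen B: f = (1/2)^(143/41) ≈ 0.0891; Cmin,ss = (1154/238)·f/(1−f) ≈ 0.474 mcg/mL.
Difference ≈ 1.178 − 0.474 ≈ 0.704 mcg/mL.

0.7 mcg/mL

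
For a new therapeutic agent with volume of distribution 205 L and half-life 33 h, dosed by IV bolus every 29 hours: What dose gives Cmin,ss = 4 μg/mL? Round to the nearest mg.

688 mg

τ/t½ = 29/33 ≈ 0.87879, so f = (1/2)^(29/33) ≈ 0.543824.
Cmin,ss = (D/Vd)·f/(1−f), so D = Cmin,ss·Vd·(1−f)/f.
D = 4 × 205 × (1−f)/f ≈ 4 × 205 × 0.83883 ≈ 687.84 mg.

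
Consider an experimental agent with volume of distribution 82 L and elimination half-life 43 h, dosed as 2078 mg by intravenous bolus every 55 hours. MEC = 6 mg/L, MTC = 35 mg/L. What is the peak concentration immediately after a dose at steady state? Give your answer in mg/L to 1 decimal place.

k = ln2/t½ = ln2/43 ≈ 0.016120 h⁻¹; fraction remaining f = e^(−kτ) = e^(−0.016120×55) ≈ 0.4121.
At steady state, accumulation factor R = 1/(1 − e^(−kτ)) ≈ 1.7010.
Each bolus raises the concentration by D/Vd = 2078/82 ≈ 25.341 mg/L.
Cmax,ss = C₀/(1 − f) ≈ 25.341/0.5879 ≈ 43.104 mg/L.
Peak 43.1 mg/L vs MTC 35 mg/L: exceeds toxic threshold.

43.1 mg/L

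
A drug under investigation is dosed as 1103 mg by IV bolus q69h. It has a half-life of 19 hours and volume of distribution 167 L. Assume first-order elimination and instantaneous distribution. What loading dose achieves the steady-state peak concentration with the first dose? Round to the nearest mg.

f = (1/2)^(69/19) ≈ 0.080684; accumulation ratio R = 1/(1−f) ≈ 1.08777.
Loading dose to hit Cmax,ss on first dose: D_load = D_maint·R ≈ 1103 × 1.08777 ≈ 1199.81 mg.

1200 mg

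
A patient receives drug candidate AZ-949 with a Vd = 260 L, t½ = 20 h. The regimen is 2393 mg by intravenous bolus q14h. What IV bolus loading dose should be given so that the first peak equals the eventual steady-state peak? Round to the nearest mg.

f = (1/2)^(14/20) ≈ 0.615572; accumulation ratio R = 1/(1−f) ≈ 2.60127.
Loading dose to hit Cmax,ss on first dose: D_load = D_maint·R ≈ 2393 × 2.60127 ≈ 6224.84 mg.

6225 mg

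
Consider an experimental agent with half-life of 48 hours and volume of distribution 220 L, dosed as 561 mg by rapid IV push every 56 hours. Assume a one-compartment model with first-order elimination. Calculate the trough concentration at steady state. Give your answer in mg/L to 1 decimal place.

Over one 56-h interval, 56/48 ≈ 1.1667 half-lives elapse, leaving f ≈ 0.4454 of each dose.
Each bolus raises the concentration by D/Vd = 561/220 ≈ 2.550 mg/L.
Steady-state trough Cmin,ss = C₀·f/(1−f) ≈ 2.550 × 0.4454/0.5546 ≈ 2.048 mg/L.

2.0 mg/L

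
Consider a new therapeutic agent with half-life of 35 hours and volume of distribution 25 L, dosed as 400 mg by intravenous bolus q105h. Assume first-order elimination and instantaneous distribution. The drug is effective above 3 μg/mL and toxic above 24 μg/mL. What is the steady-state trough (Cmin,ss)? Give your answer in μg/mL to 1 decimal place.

2.3 μg/mL

τ = 105 h = 3 half-lives, so f = (1/2)^3 = 0.125.
Accumulation ratio R = 1/(1 − f) = 1/0.875 = 8/7.
Single-dose peak C₀ = D/Vd = 400/25 = 16 μg/mL.
Steady-state peak Cmax,ss = C₀·R = 16 × 8/7 ≈ 18.286 μg/mL.
Steady-state trough Cmin,ss = Cmax,ss·f ≈ 18.286 × 0.125 ≈ 2.286 μg/mL.
Trough 2.3 μg/mL vs MEC 3 μg/mL: subtherapeutic.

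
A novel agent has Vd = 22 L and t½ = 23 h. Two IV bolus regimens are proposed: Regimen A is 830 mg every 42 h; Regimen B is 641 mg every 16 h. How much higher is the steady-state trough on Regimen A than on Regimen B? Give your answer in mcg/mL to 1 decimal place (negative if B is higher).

Regimen A: f = (1/2)^(42/23) ≈ 0.2820; Cmin,ss = (830/22)·f/(1−f) ≈ 14.818 mcg/mL.
Regimen B: f = (1/2)^(16/23) ≈ 0.6174; Cmin,ss = (641/22)·f/(1−f) ≈ 47.017 mcg/mL.
Difference ≈ 14.818 − 47.017 ≈ -32.199 mcg/mL.

-32.2 mcg/mL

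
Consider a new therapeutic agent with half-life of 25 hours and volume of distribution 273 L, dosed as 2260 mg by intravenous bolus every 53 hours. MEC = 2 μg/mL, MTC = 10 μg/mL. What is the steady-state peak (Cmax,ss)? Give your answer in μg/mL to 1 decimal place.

τ/t½ = 53/25 ≈ 2.12, so fraction remaining f = (1/2)^(53/25) ≈ 0.2300.
Accumulation ratio R = 1/(1 − f) ≈ 1/0.7700 ≈ 1.2987.
Single-dose peak C₀ = D/Vd = 2260/273 ≈ 8.278 μg/mL.
Steady-state peak Cmax,ss = C₀·R ≈ 8.278 × 1.2987 ≈ 10.751 μg/mL.
Peak 10.8 μg/mL vs MTC 10 μg/mL: exceeds toxic threshold.

10.8 μg/mL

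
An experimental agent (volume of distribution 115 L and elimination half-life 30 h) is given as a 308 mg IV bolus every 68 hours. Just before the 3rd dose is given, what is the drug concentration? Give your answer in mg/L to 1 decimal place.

0.7 mg/L

f = (1/2)^(τ/t½) = (1/2)^(68/30) ≈ 0.2078.
C₀ = D/Vd = 308/115 ≈ 2.678 mg/L.
Before the 3rd dose, 2 doses have been given. Superposition: Cmin = C₀·(f + f²).
≈ 2.678 × (0.2078 + 0.0432) ≈ 2.678 × 0.2510 ≈ 0.672 mg/L.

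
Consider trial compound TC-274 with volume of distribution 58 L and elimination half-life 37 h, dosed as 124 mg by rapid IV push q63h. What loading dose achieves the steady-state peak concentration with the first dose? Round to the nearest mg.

f = (1/2)^(63/37) ≈ 0.307210; accumulation ratio R = 1/(1−f) ≈ 1.44344.
Loading dose to hit Cmax,ss on first dose: D_load = D_maint·R ≈ 124 × 1.44344 ≈ 178.99 mg.

179 mg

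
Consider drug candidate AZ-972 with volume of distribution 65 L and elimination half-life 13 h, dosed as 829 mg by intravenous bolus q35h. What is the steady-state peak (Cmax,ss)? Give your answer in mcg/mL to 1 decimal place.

15.1 mcg/mL

τ/t½ = 35/13 ≈ 2.6923, so fraction remaining f = (1/2)^(35/13) ≈ 0.1547.
Accumulation ratio R = 1/(1 − f) ≈ 1/0.8453 ≈ 1.1830.
Single-dose peak C₀ = D/Vd = 829/65 ≈ 12.754 mcg/mL.
Steady-state peak Cmax,ss = C₀·R ≈ 12.754 × 1.1830 ≈ 15.088 mcg/mL.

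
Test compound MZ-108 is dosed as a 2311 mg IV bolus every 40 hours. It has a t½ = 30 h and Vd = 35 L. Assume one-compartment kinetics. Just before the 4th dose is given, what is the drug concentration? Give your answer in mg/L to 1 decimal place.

40.7 mg/L

f = (1/2)^(τ/t½) = (1/2)^(40/30) ≈ 0.3969.
C₀ = D/Vd = 2311/35 ≈ 66.029 mg/L.
Before the 4th dose, 3 doses have been given. Superposition: Cmin = C₀·(f + f² + … + f^3).
≈ 66.029 × (0.3969 + 0.1575 + 0.0625) ≈ 66.029 × 0.6169 ≈ 40.733 mg/L.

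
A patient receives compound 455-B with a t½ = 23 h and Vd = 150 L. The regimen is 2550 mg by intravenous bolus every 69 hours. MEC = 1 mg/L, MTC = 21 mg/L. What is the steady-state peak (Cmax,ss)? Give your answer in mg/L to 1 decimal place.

τ = 69 h = 3 half-lives, so f = (1/2)^3 = 0.125.
Accumulation ratio R = 1/(1 − f) = 1/0.875 = 8/7.
Single-dose peak C₀ = D/Vd = 2550/150 = 17 mg/L.
Steady-state peak Cmax,ss = C₀·R = 17 × 8/7 ≈ 19.429 mg/L.
Peak 19.4 mg/L vs MTC 21 mg/L: below toxic threshold.

19.4 mg/L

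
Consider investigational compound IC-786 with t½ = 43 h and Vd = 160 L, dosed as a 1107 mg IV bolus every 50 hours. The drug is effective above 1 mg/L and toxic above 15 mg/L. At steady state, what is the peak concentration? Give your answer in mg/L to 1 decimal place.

k = ln2/t½ = ln2/43 ≈ 0.016120 h⁻¹; fraction remaining f = e^(−kτ) = e^(−0.016120×50) ≈ 0.4466.
Accumulation ratio R = 1/(1 − f) ≈ 1/0.5534 ≈ 1.8070.
Each bolus raises the concentration by D/Vd = 1107/160 ≈ 6.919 mg/L.
Steady-state peak Cmax,ss = C₀·R ≈ 6.919 × 1.8070 ≈ 12.503 mg/L.
Peak 12.5 mg/L vs MTC 15 mg/L: below toxic threshold.

12.5 mg/L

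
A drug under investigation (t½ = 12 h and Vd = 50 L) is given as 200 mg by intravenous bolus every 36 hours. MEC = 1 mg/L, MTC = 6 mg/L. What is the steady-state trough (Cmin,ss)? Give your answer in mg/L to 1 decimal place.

τ = 36 h = 3 half-lives, so f = (1/2)^3 = 0.125.
At steady state, R = 1/(1 − 0.125) = 8/7.
Single-dose peak C₀ = D/Vd = 200/50 = 4 mg/L.
Steady-state peak Cmax,ss = C₀·R = 4 × 8/7 ≈ 4.571 mg/L.
Steady-state trough Cmin,ss = Cmax,ss·f ≈ 4.571 × 0.125 ≈ 0.571 mg/L.
Trough 0.6 mg/L vs MEC 1 mg/L: subtherapeutic.

0.6 mg/L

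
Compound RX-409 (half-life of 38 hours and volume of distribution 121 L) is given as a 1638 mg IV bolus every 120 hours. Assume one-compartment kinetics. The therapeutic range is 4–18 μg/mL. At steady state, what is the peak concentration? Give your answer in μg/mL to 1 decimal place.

τ/t½ = 120/38 ≈ 3.1579, so fraction remaining f = (1/2)^(120/38) ≈ 0.1120.
Accumulation ratio R = 1/(1 − f) ≈ 1/0.8880 ≈ 1.1261.
Single-dose peak C₀ = D/Vd = 1638/121 ≈ 13.537 μg/mL.
Cmax,ss = C₀/(1 − f) ≈ 13.537/0.8880 ≈ 15.244 μg/mL.
Peak 15.2 μg/mL vs MTC 18 μg/mL: below toxic threshold.

15.2 μg/mL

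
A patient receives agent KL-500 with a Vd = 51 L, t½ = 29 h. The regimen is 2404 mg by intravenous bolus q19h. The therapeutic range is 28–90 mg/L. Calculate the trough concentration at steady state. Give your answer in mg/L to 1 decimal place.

82.0 mg/L

k = ln2/t½ = ln2/29 ≈ 0.023902 h⁻¹; fraction remaining f = e^(−kτ) = e^(−0.023902×19) ≈ 0.6350.
Accumulation ratio R = 1/(1 − f) ≈ 1/0.3650 ≈ 2.7397.
Single-dose peak C₀ = D/Vd = 2404/51 ≈ 47.137 mg/L.
Cmax,ss = C₀/(1 − f) ≈ 47.137/0.3650 ≈ 129.142 mg/L.
One interval later, Cmin,ss = Cmax,ss·e^(−kτ) ≈ 129.142 × 0.6350 ≈ 82.005 mg/L.
Trough 82.0 mg/L vs MEC 28 mg/L: adequate.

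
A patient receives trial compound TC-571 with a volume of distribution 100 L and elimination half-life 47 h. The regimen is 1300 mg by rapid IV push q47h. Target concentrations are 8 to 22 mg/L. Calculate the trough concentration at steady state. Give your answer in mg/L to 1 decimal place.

13.0 mg/L

τ = 47 h = 1 half-life, so f = (1/2)^1 = 0.5.
Accumulation ratio R = 1/(1 − f) = 1/0.5 = 2/1.
Single-dose peak C₀ = D/Vd = 1300/100 = 13 mg/L.
Steady-state peak Cmax,ss = C₀·R = 13 × 2/1 ≈ 26.000 mg/L.
Steady-state trough Cmin,ss = Cmax,ss·f ≈ 26.000 × 0.5 ≈ 13.000 mg/L.
Trough 13.0 mg/L vs MEC 8 mg/L: adequate.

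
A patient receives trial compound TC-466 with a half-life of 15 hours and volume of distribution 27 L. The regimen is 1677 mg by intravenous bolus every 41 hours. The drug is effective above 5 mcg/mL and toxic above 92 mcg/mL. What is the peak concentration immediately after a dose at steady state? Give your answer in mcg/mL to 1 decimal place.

73.1 mcg/mL

k = ln2/t½ = ln2/15 ≈ 0.046210 h⁻¹; fraction remaining f = e^(−kτ) = e^(−0.046210×41) ≈ 0.1504.
At steady state, accumulation factor R = 1/(1 − e^(−kτ)) ≈ 1.1770.
Each bolus raises the concentration by D/Vd = 1677/27 ≈ 62.111 mcg/mL.
Cmax,ss = C₀/(1 − f) ≈ 62.111/0.8496 ≈ 73.106 mcg/mL.
Peak 73.1 mcg/mL vs MTC 92 mcg/mL: below toxic threshold.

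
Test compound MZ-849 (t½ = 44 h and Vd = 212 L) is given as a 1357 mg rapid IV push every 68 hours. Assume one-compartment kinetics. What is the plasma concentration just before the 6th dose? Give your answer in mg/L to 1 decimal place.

f = (1/2)^(τ/t½) = (1/2)^(68/44) ≈ 0.3426.
C₀ = D/Vd = 1357/212 ≈ 6.401 mg/L.
Before the 6th dose, 5 doses have been given. Superposition: Cmin = C₀·(f + f² + … + f^5).
≈ 6.401 × (0.3426 + 0.1174 + 0.0402 + 0.0138 + 0.0047) ≈ 6.401 × 0.5187 ≈ 3.320 mg/L.

3.3 mg/L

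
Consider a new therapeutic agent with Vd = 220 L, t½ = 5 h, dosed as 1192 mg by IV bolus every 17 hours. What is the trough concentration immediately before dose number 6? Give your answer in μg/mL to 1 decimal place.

f = (1/2)^(τ/t½) = (1/2)^(17/5) ≈ 0.0947.
C₀ = D/Vd = 1192/220 ≈ 5.418 μg/mL.
Before the 6th dose, 5 doses have been given. Superposition: Cmin = C₀·(f + f² + … + f^5).
≈ 5.418 × (0.0947 + 0.0090 + 0.0008 + 0.0001 + 0.0000) ≈ 5.418 × 0.1046 ≈ 0.567 μg/mL.

0.6 μg/mL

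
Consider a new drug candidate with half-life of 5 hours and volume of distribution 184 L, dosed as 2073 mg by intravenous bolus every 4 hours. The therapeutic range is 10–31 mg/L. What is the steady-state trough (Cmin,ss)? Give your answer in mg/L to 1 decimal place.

15.2 mg/L

Over one 4-h interval, 4/5 ≈ 0.8 half-lives elapse, leaving f ≈ 0.5743 of each dose.
Each bolus raises the concentration by D/Vd = 2073/184 ≈ 11.266 mg/L.
Steady-state trough Cmin,ss = C₀·f/(1−f) ≈ 11.266 × 0.5743/0.4257 ≈ 15.199 mg/L.
Trough 15.2 mg/L vs MEC 10 mg/L: adequate.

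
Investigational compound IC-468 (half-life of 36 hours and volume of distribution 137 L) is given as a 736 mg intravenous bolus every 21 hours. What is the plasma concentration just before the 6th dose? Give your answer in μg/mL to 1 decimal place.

9.4 μg/mL

f = (1/2)^(τ/t½) = (1/2)^(21/36) ≈ 0.6674.
C₀ = D/Vd = 736/137 ≈ 5.372 μg/mL.
Before the 6th dose, 5 doses have been given. Superposition: Cmin = C₀·(f + f² + … + f^5).
≈ 5.372 × (0.6674 + 0.4454 + 0.2973 + 0.1984 + 0.1324) ≈ 5.372 × 1.7409 ≈ 9.352 μg/mL.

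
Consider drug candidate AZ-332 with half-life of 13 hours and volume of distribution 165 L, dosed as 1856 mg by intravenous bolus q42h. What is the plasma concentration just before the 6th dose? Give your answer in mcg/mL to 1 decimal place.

f = (1/2)^(τ/t½) = (1/2)^(42/13) ≈ 0.1065.
C₀ = D/Vd = 1856/165 ≈ 11.248 mcg/mL.
Before the 6th dose, 5 doses have been given. Superposition: Cmin = C₀·(f + f² + … + f^5).
≈ 11.248 × (0.1065 + 0.0113 + 0.0012 + 0.0001 + 0.0000) ≈ 11.248 × 0.1191 ≈ 1.340 mcg/mL.

1.3 mcg/mL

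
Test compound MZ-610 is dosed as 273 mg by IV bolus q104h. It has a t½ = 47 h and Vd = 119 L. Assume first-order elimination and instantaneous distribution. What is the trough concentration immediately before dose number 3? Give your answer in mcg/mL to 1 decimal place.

f = (1/2)^(τ/t½) = (1/2)^(104/47) ≈ 0.2157.
C₀ = D/Vd = 273/119 ≈ 2.294 mcg/mL.
Before the 3rd dose, 2 doses have been given. Superposition: Cmin = C₀·(f + f²).
≈ 2.294 × (0.2157 + 0.0465) ≈ 2.294 × 0.2622 ≈ 0.601 mcg/mL.

0.6 mcg/mL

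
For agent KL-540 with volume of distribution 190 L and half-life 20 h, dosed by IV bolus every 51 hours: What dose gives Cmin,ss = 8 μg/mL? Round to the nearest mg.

τ/t½ = 51/20 ≈ 2.55, so f = (1/2)^(51/20) ≈ 0.170755.
Cmin,ss = (D/Vd)·f/(1−f), so D = Cmin,ss·Vd·(1−f)/f.
D = 8 × 190 × (1−f)/f ≈ 8 × 190 × 4.85634 ≈ 7381.64 mg.

7382 mg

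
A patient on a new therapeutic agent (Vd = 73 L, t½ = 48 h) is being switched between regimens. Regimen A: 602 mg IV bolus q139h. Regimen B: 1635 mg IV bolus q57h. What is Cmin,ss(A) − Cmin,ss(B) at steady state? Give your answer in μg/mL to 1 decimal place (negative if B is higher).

Regimen A: f = (1/2)^(139/48) ≈ 0.1344; Cmin,ss = (602/73)·f/(1−f) ≈ 1.280 μg/mL.
Regimen B: f = (1/2)^(57/48) ≈ 0.4391; Cmin,ss = (1635/73)·f/(1−f) ≈ 17.534 μg/mL.
Difference ≈ 1.280 − 17.534 ≈ -16.254 μg/mL.

-16.3 μg/mL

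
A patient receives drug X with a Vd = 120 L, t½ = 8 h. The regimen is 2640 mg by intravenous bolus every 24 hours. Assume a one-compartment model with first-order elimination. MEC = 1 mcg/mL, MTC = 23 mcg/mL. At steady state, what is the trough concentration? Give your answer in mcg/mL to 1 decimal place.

3.1 mcg/mL

The dosing interval is 3 half-lives, so f = 2^(−3) = 0.125.
At steady state, R = 1/(1 − 0.125) = 8/7.
Single-dose peak C₀ = D/Vd = 2640/120 = 22 mcg/mL.
Steady-state peak Cmax,ss = C₀·R = 22 × 8/7 ≈ 25.143 mcg/mL.
Steady-state trough Cmin,ss = Cmax,ss·f ≈ 25.143 × 0.125 ≈ 3.143 mcg/mL.
Trough 3.1 mcg/mL vs MEC 1 mcg/mL: adequate.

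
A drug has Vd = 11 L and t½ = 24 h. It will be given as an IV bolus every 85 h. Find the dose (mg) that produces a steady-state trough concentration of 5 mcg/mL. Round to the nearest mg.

τ/t½ = 85/24 ≈ 3.5417, so f = (1/2)^(85/24) ≈ 0.085872.
Cmin,ss = (D/Vd)·f/(1−f), so D = Cmin,ss·Vd·(1−f)/f.
D = 5 × 11 × (1−f)/f ≈ 5 × 11 × 10.64524 ≈ 585.49 mg.

585 mg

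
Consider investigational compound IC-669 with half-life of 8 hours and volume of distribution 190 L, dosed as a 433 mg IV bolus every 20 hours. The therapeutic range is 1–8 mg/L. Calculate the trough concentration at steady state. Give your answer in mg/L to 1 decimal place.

0.5 mg/L

τ/t½ = 20/8 ≈ 2.5, so fraction remaining f = (1/2)^(20/8) ≈ 0.1768.
At steady state, accumulation factor R = 1/(1 − e^(−kτ)) ≈ 1.2148.
Each bolus raises the concentration by D/Vd = 433/190 ≈ 2.279 mg/L.
Cmax,ss = C₀/(1 − f) ≈ 2.279/0.8232 ≈ 2.768 mg/L.
One interval later, Cmin,ss = Cmax,ss·e^(−kτ) ≈ 2.768 × 0.1768 ≈ 0.489 mg/L.
Trough 0.5 mg/L vs MEC 1 mg/L: subtherapeutic.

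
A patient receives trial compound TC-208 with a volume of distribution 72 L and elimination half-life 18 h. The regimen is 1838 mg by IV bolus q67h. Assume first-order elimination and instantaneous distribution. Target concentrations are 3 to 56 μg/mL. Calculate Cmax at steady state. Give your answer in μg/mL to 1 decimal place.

k = ln2/t½ = ln2/18 ≈ 0.038508 h⁻¹; fraction remaining f = e^(−kτ) = e^(−0.038508×67) ≈ 0.0758.
At steady state, accumulation factor R = 1/(1 − e^(−kτ)) ≈ 1.0820.
Single-dose peak C₀ = D/Vd = 1838/72 ≈ 25.528 μg/mL.
Steady-state peak Cmax,ss = C₀·R ≈ 25.528 × 1.0820 ≈ 27.621 μg/mL.
Peak 27.6 μg/mL vs MTC 56 μg/mL: below toxic threshold.

27.6 μg/mL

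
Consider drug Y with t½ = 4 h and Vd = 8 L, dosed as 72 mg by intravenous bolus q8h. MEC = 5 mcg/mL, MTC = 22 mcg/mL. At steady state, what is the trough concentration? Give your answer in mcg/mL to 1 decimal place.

τ = 8 h = 2 half-lives, so f = (1/2)^2 = 0.25.
At steady state, R = 1/(1 − 0.25) = 4/3.
Single-dose peak C₀ = D/Vd = 72/8 = 9 mcg/mL.
Steady-state peak Cmax,ss = C₀·R = 9 × 4/3 ≈ 12.000 mcg/mL.
Steady-state trough Cmin,ss = Cmax,ss·f ≈ 12.000 × 0.25 ≈ 3.000 mcg/mL.
Trough 3.0 mcg/mL vs MEC 5 mcg/mL: subtherapeutic.

3.0 mcg/mL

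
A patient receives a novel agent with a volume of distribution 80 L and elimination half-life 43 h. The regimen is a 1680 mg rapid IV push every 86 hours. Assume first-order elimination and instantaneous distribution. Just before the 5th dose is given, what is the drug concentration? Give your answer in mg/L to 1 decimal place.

7.0 mg/L

f = (1/2)^(τ/t½) = (1/2)^(86/43) ≈ 0.2500.
C₀ = D/Vd = 1680/80 ≈ 21.000 mg/L.
Before the 5th dose, 4 doses have been given. Superposition: Cmin = C₀·(f + f² + … + f^4).
≈ 21.000 × (0.2500 + 0.0625 + 0.0156 + 0.0039) ≈ 21.000 × 0.3320 ≈ 6.972 mg/L.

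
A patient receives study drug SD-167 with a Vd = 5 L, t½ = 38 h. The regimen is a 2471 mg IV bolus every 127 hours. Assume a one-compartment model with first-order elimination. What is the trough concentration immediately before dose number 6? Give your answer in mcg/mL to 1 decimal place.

54.1 mcg/mL

f = (1/2)^(τ/t½) = (1/2)^(127/38) ≈ 0.0986.
C₀ = D/Vd = 2471/5 ≈ 494.200 mcg/mL.
Before the 6th dose, 5 doses have been given. Superposition: Cmin = C₀·(f + f² + … + f^5).
≈ 494.200 × (0.0986 + 0.0097 + 0.0010 + 0.0001 + 0.0000) ≈ 494.200 × 0.1094 ≈ 54.065 mcg/mL.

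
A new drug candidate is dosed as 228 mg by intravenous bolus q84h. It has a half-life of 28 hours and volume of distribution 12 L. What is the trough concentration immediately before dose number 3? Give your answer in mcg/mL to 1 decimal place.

f = (1/2)^(τ/t½) = (1/2)^(84/28) ≈ 0.1250.
C₀ = D/Vd = 228/12 ≈ 19.000 mcg/mL.
Before the 3rd dose, 2 doses have been given. Superposition: Cmin = C₀·(f + f²).
≈ 19.000 × (0.1250 + 0.0156) ≈ 19.000 × 0.1406 ≈ 2.671 mcg/mL.

2.7 mcg/mL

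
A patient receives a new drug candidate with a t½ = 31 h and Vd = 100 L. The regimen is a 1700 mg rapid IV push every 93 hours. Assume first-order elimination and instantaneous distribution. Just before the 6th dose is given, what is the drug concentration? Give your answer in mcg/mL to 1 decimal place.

2.4 mcg/mL

f = (1/2)^(τ/t½) = (1/2)^(93/31) ≈ 0.1250.
C₀ = D/Vd = 1700/100 ≈ 17.000 mcg/mL.
Before the 6th dose, 5 doses have been given. Superposition: Cmin = C₀·(f + f² + … + f^5).
≈ 17.000 × (0.1250 + 0.0156 + 0.0020 + 0.0002 + 0.0000) ≈ 17.000 × 0.1428 ≈ 2.428 mcg/mL.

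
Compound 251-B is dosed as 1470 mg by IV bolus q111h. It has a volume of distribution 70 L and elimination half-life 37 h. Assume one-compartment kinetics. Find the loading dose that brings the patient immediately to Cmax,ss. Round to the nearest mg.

1680 mg

f = (1/2)^(111/37) ≈ 0.125000; accumulation ratio R = 1/(1−f) ≈ 1.14286.
Loading dose to hit Cmax,ss on first dose: D_load = D_maint·R ≈ 1470 × 1.14286 ≈ 1680.00 mg.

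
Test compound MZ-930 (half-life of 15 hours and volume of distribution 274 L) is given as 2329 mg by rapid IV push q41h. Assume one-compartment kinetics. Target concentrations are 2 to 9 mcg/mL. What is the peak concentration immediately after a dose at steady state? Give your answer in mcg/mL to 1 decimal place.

τ/t½ = 41/15 ≈ 2.7333, so fraction remaining f = (1/2)^(41/15) ≈ 0.1504.
At steady state, accumulation factor R = 1/(1 − e^(−kτ)) ≈ 1.1770.
Single-dose peak C₀ = D/Vd = 2329/274 ≈ 8.500 mcg/mL.
Cmax,ss = C₀/(1 − f) ≈ 8.500/0.8496 ≈ 10.005 mcg/mL.
Peak 10.0 mcg/mL vs MTC 9 mcg/mL: exceeds toxic threshold.

10.0 mcg/mL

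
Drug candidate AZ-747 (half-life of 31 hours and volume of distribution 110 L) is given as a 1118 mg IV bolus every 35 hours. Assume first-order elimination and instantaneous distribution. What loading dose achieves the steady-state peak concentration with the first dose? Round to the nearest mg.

2060 mg

f = (1/2)^(35/31) ≈ 0.457222; accumulation ratio R = 1/(1−f) ≈ 1.84237.
Loading dose to hit Cmax,ss on first dose: D_load = D_maint·R ≈ 1118 × 1.84237 ≈ 2059.77 mg.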